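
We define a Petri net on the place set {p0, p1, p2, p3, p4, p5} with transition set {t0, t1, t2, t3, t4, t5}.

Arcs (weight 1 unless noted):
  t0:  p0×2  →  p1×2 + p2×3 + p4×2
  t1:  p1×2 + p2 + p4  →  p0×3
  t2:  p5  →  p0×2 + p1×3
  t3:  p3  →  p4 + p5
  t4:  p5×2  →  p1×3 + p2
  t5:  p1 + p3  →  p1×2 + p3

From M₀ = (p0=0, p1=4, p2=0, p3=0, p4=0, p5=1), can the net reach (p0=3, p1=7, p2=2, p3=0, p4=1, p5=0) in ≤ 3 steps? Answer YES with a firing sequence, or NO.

YES — reachable via ⟨t2, t0, t1⟩ (3 firings)

step 1: fire t2:  (p0=0, p1=4, p2=0, p3=0, p4=0, p5=1) → (p0=2, p1=7, p2=0, p3=0, p4=0, p5=0)
step 2: fire t0:  (p0=2, p1=7, p2=0, p3=0, p4=0, p5=0) → (p0=0, p1=9, p2=3, p3=0, p4=2, p5=0)
step 3: fire t1:  (p0=0, p1=9, p2=3, p3=0, p4=2, p5=0) → (p0=3, p1=7, p2=2, p3=0, p4=1, p5=0)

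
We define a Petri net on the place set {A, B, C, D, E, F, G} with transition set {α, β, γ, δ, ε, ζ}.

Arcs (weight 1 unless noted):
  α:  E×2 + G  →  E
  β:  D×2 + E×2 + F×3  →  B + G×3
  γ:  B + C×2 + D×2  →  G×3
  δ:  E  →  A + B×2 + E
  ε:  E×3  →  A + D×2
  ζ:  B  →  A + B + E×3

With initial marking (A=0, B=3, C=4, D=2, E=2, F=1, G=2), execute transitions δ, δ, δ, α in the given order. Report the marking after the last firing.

(A=3, B=9, C=4, D=2, E=1, F=1, G=1)

step 1: fire δ:  (A=0, B=3, C=4, D=2, E=2, F=1, G=2) → (A=1, B=5, C=4, D=2, E=2, F=1, G=2)
step 2: fire δ:  (A=1, B=5, C=4, D=2, E=2, F=1, G=2) → (A=2, B=7, C=4, D=2, E=2, F=1, G=2)
step 3: fire δ:  (A=2, B=7, C=4, D=2, E=2, F=1, G=2) → (A=3, B=9, C=4, D=2, E=2, F=1, G=2)
step 4: fire α:  (A=3, B=9, C=4, D=2, E=2, F=1, G=2) → (A=3, B=9, C=4, D=2, E=1, F=1, G=1)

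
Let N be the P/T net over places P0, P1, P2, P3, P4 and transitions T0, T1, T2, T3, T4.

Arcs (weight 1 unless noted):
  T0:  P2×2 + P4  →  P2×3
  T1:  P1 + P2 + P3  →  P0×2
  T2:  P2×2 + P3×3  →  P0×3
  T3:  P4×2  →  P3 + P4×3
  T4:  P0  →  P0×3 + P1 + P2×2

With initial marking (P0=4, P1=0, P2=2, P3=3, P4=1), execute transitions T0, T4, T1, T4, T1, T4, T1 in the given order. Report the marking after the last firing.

(P0=16, P1=0, P2=6, P3=0, P4=0)

step 1: fire T0:  (P0=4, P1=0, P2=2, P3=3, P4=1) → (P0=4, P1=0, P2=3, P3=3, P4=0)
step 2: fire T4:  (P0=4, P1=0, P2=3, P3=3, P4=0) → (P0=6, P1=1, P2=5, P3=3, P4=0)
step 3: fire T1:  (P0=6, P1=1, P2=5, P3=3, P4=0) → (P0=8, P1=0, P2=4, P3=2, P4=0)
step 4: fire T4:  (P0=8, P1=0, P2=4, P3=2, P4=0) → (P0=10, P1=1, P2=6, P3=2, P4=0)
step 5: fire T1:  (P0=10, P1=1, P2=6, P3=2, P4=0) → (P0=12, P1=0, P2=5, P3=1, P4=0)
step 6: fire T4:  (P0=12, P1=0, P2=5, P3=1, P4=0) → (P0=14, P1=1, P2=7, P3=1, P4=0)
step 7: fire T1:  (P0=14, P1=1, P2=7, P3=1, P4=0) → (P0=16, P1=0, P2=6, P3=0, P4=0)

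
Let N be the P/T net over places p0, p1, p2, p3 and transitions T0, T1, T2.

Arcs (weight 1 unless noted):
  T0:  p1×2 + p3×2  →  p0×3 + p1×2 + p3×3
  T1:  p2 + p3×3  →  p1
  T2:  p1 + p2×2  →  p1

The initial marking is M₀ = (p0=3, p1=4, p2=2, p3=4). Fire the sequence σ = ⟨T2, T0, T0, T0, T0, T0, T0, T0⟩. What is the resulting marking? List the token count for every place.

step 1: fire T2:  (p0=3, p1=4, p2=2, p3=4) → (p0=3, p1=4, p2=0, p3=4)
step 2: fire T0:  (p0=3, p1=4, p2=0, p3=4) → (p0=6, p1=4, p2=0, p3=5)
step 3: fire T0:  (p0=6, p1=4, p2=0, p3=5) → (p0=9, p1=4, p2=0, p3=6)
step 4: fire T0:  (p0=9, p1=4, p2=0, p3=6) → (p0=12, p1=4, p2=0, p3=7)
step 5: fire T0:  (p0=12, p1=4, p2=0, p3=7) → (p0=15, p1=4, p2=0, p3=8)
step 6: fire T0:  (p0=15, p1=4, p2=0, p3=8) → (p0=18, p1=4, p2=0, p3=9)
step 7: fire T0:  (p0=18, p1=4, p2=0, p3=9) → (p0=21, p1=4, p2=0, p3=10)
step 8: fire T0:  (p0=21, p1=4, p2=0, p3=10) → (p0=24, p1=4, p2=0, p3=11)

(p0=24, p1=4, p2=0, p3=11)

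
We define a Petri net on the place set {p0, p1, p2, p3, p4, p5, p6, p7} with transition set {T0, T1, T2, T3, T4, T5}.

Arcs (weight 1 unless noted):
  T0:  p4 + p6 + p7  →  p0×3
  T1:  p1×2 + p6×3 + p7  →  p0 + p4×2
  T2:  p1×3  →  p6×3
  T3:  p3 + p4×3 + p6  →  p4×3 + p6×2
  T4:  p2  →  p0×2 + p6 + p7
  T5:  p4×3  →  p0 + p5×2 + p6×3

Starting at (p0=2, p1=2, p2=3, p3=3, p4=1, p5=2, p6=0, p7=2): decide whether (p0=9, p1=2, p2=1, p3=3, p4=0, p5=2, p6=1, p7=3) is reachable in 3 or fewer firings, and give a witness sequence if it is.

step 1: fire T4:  (p0=2, p1=2, p2=3, p3=3, p4=1, p5=2, p6=0, p7=2) → (p0=4, p1=2, p2=2, p3=3, p4=1, p5=2, p6=1, p7=3)
step 2: fire T0:  (p0=4, p1=2, p2=2, p3=3, p4=1, p5=2, p6=1, p7=3) → (p0=7, p1=2, p2=2, p3=3, p4=0, p5=2, p6=0, p7=2)
step 3: fire T4:  (p0=7, p1=2, p2=2, p3=3, p4=0, p5=2, p6=0, p7=2) → (p0=9, p1=2, p2=1, p3=3, p4=0, p5=2, p6=1, p7=3)

YES — reachable via ⟨T4, T0, T4⟩ (3 firings)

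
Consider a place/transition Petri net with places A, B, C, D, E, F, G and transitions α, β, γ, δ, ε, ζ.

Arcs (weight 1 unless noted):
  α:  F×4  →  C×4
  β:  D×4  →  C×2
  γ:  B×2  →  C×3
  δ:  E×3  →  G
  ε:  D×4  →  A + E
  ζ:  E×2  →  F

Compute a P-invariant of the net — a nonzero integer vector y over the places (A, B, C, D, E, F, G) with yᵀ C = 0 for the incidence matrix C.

Incidence matrix C (rows=places, cols=transitions):
        α    β    γ    δ    ε    ζ
    A   0    0    0    0    1    0
    B   0    0   -2    0    0    0
    C   4    2    3    0    0    0
    D   0   -4    0    0   -4    0
    E   0    0    0   -3    1   -2
    F  -4    0    0    0    0    1
    G   0    0    0    1    0    0

Candidate y = [3, 3, 2, 1, 1, 2, 3]; check y·C column-wise:
  col α: 3·0 + 3·0 + 2·4 + 1·0 + 1·0 + 2·-4 + 3·0 = 0
  col β: 3·0 + 3·0 + 2·2 + 1·-4 + 1·0 + 2·0 + 3·0 = 0
  col γ: 3·0 + 3·-2 + 2·3 + 1·0 + 1·0 + 2·0 + 3·0 = 0
  col δ: 3·0 + 3·0 + 2·0 + 1·0 + 1·-3 + 2·0 + 3·1 = 0
  col ε: 3·1 + 3·0 + 2·0 + 1·-4 + 1·1 + 2·0 + 3·0 = 0
  col ζ: 3·0 + 3·0 + 2·0 + 1·0 + 1·-2 + 2·1 + 3·0 = 0

y = (A:3, B:3, C:2, D:1, E:1, F:2, G:3)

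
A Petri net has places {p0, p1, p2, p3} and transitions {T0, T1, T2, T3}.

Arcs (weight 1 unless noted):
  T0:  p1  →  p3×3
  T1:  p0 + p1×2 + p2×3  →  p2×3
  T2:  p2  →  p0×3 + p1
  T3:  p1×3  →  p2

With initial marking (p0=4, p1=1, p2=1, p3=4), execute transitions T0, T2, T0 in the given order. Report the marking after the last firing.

(p0=7, p1=0, p2=0, p3=10)

step 1: fire T0:  (p0=4, p1=1, p2=1, p3=4) → (p0=4, p1=0, p2=1, p3=7)
step 2: fire T2:  (p0=4, p1=0, p2=1, p3=7) → (p0=7, p1=1, p2=0, p3=7)
step 3: fire T0:  (p0=7, p1=1, p2=0, p3=7) → (p0=7, p1=0, p2=0, p3=10)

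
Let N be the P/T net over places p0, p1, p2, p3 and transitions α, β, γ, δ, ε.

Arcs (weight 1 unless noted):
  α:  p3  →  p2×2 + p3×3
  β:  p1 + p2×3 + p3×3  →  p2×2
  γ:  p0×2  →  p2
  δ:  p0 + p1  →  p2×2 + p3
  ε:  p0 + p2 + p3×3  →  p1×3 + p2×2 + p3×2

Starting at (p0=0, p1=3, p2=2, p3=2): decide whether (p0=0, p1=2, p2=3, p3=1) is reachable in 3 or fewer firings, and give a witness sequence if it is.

step 1: fire α:  (p0=0, p1=3, p2=2, p3=2) → (p0=0, p1=3, p2=4, p3=4)
step 2: fire β:  (p0=0, p1=3, p2=4, p3=4) → (p0=0, p1=2, p2=3, p3=1)

YES — reachable via ⟨α, β⟩ (2 firings)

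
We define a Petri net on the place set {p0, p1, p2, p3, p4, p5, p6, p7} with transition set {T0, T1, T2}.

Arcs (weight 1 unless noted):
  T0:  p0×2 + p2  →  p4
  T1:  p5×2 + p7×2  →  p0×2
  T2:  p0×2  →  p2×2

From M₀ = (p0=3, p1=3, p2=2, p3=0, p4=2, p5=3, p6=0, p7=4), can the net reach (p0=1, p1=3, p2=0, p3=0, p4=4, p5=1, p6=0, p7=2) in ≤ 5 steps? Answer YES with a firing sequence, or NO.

step 1: fire T0:  (p0=3, p1=3, p2=2, p3=0, p4=2, p5=3, p6=0, p7=4) → (p0=1, p1=3, p2=1, p3=0, p4=3, p5=3, p6=0, p7=4)
step 2: fire T1:  (p0=1, p1=3, p2=1, p3=0, p4=3, p5=3, p6=0, p7=4) → (p0=3, p1=3, p2=1, p3=0, p4=3, p5=1, p6=0, p7=2)
step 3: fire T0:  (p0=3, p1=3, p2=1, p3=0, p4=3, p5=1, p6=0, p7=2) → (p0=1, p1=3, p2=0, p3=0, p4=4, p5=1, p6=0, p7=2)

YES — reachable via ⟨T0, T1, T0⟩ (3 firings)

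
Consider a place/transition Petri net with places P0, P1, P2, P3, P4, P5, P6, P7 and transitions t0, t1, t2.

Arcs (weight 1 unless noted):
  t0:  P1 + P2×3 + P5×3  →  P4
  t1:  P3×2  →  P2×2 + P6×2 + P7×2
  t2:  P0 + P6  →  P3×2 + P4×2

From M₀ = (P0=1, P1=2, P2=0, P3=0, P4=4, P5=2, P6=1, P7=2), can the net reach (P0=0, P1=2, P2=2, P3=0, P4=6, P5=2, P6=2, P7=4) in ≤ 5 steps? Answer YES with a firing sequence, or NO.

YES — reachable via ⟨t2, t1⟩ (2 firings)

step 1: fire t2:  (P0=1, P1=2, P2=0, P3=0, P4=4, P5=2, P6=1, P7=2) → (P0=0, P1=2, P2=0, P3=2, P4=6, P5=2, P6=0, P7=2)
step 2: fire t1:  (P0=0, P1=2, P2=0, P3=2, P4=6, P5=2, P6=0, P7=2) → (P0=0, P1=2, P2=2, P3=0, P4=6, P5=2, P6=2, P7=4)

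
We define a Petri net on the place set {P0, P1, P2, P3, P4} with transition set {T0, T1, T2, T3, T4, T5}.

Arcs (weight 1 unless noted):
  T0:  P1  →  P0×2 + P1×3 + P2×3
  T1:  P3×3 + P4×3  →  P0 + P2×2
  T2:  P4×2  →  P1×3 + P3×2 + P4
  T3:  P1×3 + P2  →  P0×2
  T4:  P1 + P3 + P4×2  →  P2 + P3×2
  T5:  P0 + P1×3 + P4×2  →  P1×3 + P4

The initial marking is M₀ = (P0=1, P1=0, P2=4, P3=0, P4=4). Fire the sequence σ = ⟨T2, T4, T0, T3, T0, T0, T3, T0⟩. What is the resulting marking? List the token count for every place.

step 1: fire T2:  (P0=1, P1=0, P2=4, P3=0, P4=4) → (P0=1, P1=3, P2=4, P3=2, P4=3)
step 2: fire T4:  (P0=1, P1=3, P2=4, P3=2, P4=3) → (P0=1, P1=2, P2=5, P3=3, P4=1)
step 3: fire T0:  (P0=1, P1=2, P2=5, P3=3, P4=1) → (P0=3, P1=4, P2=8, P3=3, P4=1)
step 4: fire T3:  (P0=3, P1=4, P2=8, P3=3, P4=1) → (P0=5, P1=1, P2=7, P3=3, P4=1)
step 5: fire T0:  (P0=5, P1=1, P2=7, P3=3, P4=1) → (P0=7, P1=3, P2=10, P3=3, P4=1)
step 6: fire T0:  (P0=7, P1=3, P2=10, P3=3, P4=1) → (P0=9, P1=5, P2=13, P3=3, P4=1)
step 7: fire T3:  (P0=9, P1=5, P2=13, P3=3, P4=1) → (P0=11, P1=2, P2=12, P3=3, P4=1)
step 8: fire T0:  (P0=11, P1=2, P2=12, P3=3, P4=1) → (P0=13, P1=4, P2=15, P3=3, P4=1)

(P0=13, P1=4, P2=15, P3=3, P4=1)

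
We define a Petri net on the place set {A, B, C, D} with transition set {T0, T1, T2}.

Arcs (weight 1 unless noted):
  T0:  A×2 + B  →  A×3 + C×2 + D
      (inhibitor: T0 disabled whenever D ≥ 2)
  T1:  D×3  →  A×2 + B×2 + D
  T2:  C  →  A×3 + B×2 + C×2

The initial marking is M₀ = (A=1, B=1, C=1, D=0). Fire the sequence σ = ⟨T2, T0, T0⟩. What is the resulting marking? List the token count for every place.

step 1: fire T2:  (A=1, B=1, C=1, D=0) → (A=4, B=3, C=2, D=0)
step 2: fire T0:  (A=4, B=3, C=2, D=0) → (A=5, B=2, C=4, D=1)
step 3: fire T0:  (A=5, B=2, C=4, D=1) → (A=6, B=1, C=6, D=2)

(A=6, B=1, C=6, D=2)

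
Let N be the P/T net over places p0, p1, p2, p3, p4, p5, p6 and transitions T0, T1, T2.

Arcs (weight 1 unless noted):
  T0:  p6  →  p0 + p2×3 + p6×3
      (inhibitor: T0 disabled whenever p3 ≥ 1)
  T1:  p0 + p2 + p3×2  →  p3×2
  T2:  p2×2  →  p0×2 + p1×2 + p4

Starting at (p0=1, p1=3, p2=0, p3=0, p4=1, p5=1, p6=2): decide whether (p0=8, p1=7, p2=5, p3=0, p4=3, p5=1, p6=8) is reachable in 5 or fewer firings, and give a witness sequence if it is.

YES — reachable via ⟨T0, T0, T0, T2, T2⟩ (5 firings)

step 1: fire T0:  (p0=1, p1=3, p2=0, p3=0, p4=1, p5=1, p6=2) → (p0=2, p1=3, p2=3, p3=0, p4=1, p5=1, p6=4)
step 2: fire T0:  (p0=2, p1=3, p2=3, p3=0, p4=1, p5=1, p6=4) → (p0=3, p1=3, p2=6, p3=0, p4=1, p5=1, p6=6)
step 3: fire T0:  (p0=3, p1=3, p2=6, p3=0, p4=1, p5=1, p6=6) → (p0=4, p1=3, p2=9, p3=0, p4=1, p5=1, p6=8)
step 4: fire T2:  (p0=4, p1=3, p2=9, p3=0, p4=1, p5=1, p6=8) → (p0=6, p1=5, p2=7, p3=0, p4=2, p5=1, p6=8)
step 5: fire T2:  (p0=6, p1=5, p2=7, p3=0, p4=2, p5=1, p6=8) → (p0=8, p1=7, p2=5, p3=0, p4=3, p5=1, p6=8)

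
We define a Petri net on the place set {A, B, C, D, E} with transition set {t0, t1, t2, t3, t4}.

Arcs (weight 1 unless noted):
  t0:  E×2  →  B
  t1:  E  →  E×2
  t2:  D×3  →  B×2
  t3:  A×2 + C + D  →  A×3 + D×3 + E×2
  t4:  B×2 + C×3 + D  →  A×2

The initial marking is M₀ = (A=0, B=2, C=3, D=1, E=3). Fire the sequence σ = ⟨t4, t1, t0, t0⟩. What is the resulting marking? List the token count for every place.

(A=2, B=2, C=0, D=0, E=0)

step 1: fire t4:  (A=0, B=2, C=3, D=1, E=3) → (A=2, B=0, C=0, D=0, E=3)
step 2: fire t1:  (A=2, B=0, C=0, D=0, E=3) → (A=2, B=0, C=0, D=0, E=4)
step 3: fire t0:  (A=2, B=0, C=0, D=0, E=4) → (A=2, B=1, C=0, D=0, E=2)
step 4: fire t0:  (A=2, B=1, C=0, D=0, E=2) → (A=2, B=2, C=0, D=0, E=0)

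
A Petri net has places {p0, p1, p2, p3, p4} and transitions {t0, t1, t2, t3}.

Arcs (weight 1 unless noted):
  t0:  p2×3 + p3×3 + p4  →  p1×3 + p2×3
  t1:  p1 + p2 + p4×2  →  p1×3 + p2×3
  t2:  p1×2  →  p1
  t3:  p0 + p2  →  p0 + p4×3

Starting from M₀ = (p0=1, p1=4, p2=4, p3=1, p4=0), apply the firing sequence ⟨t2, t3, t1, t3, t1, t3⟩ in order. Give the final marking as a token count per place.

step 1: fire t2:  (p0=1, p1=4, p2=4, p3=1, p4=0) → (p0=1, p1=3, p2=4, p3=1, p4=0)
step 2: fire t3:  (p0=1, p1=3, p2=4, p3=1, p4=0) → (p0=1, p1=3, p2=3, p3=1, p4=3)
step 3: fire t1:  (p0=1, p1=3, p2=3, p3=1, p4=3) → (p0=1, p1=5, p2=5, p3=1, p4=1)
step 4: fire t3:  (p0=1, p1=5, p2=5, p3=1, p4=1) → (p0=1, p1=5, p2=4, p3=1, p4=4)
step 5: fire t1:  (p0=1, p1=5, p2=4, p3=1, p4=4) → (p0=1, p1=7, p2=6, p3=1, p4=2)
step 6: fire t3:  (p0=1, p1=7, p2=6, p3=1, p4=2) → (p0=1, p1=7, p2=5, p3=1, p4=5)

(p0=1, p1=7, p2=5, p3=1, p4=5)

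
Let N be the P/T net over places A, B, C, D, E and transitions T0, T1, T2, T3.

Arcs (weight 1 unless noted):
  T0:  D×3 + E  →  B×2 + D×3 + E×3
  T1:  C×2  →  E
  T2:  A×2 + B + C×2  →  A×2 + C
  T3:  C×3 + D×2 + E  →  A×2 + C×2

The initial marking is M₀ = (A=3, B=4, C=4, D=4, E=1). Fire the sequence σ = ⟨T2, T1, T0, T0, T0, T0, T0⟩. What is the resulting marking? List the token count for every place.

(A=3, B=13, C=1, D=4, E=12)

step 1: fire T2:  (A=3, B=4, C=4, D=4, E=1) → (A=3, B=3, C=3, D=4, E=1)
step 2: fire T1:  (A=3, B=3, C=3, D=4, E=1) → (A=3, B=3, C=1, D=4, E=2)
step 3: fire T0:  (A=3, B=3, C=1, D=4, E=2) → (A=3, B=5, C=1, D=4, E=4)
step 4: fire T0:  (A=3, B=5, C=1, D=4, E=4) → (A=3, B=7, C=1, D=4, E=6)
step 5: fire T0:  (A=3, B=7, C=1, D=4, E=6) → (A=3, B=9, C=1, D=4, E=8)
step 6: fire T0:  (A=3, B=9, C=1, D=4, E=8) → (A=3, B=11, C=1, D=4, E=10)
step 7: fire T0:  (A=3, B=11, C=1, D=4, E=10) → (A=3, B=13, C=1, D=4, E=12)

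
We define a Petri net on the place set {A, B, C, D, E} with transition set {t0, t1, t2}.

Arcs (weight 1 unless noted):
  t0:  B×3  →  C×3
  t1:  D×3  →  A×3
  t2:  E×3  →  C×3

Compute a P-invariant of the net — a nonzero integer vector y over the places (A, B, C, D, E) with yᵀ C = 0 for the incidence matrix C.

y = (A:1, B:0, C:0, D:1, E:0)

Incidence matrix C (rows=places, cols=transitions):
       t0   t1   t2
    A   0    3    0
    B  -3    0    0
    C   3    0    3
    D   0   -3    0
    E   0    0   -3

Candidate y = [1, 0, 0, 1, 0]; check y·C column-wise:
  col t0: 1·0 + 0·-3 + 0·3 + 1·0 = 0
  col t1: 1·3 + 1·-3 = 0
  col t2: 1·0 + 0·3 + 1·0 + 0·-3 = 0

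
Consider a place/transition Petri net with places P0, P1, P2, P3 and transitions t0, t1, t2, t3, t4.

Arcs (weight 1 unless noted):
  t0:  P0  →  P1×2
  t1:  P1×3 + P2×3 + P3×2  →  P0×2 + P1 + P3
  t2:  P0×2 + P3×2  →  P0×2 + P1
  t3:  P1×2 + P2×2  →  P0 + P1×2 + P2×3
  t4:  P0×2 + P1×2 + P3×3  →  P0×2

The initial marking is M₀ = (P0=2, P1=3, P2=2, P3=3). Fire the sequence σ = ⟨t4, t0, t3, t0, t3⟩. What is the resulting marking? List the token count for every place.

(P0=2, P1=5, P2=4, P3=0)

step 1: fire t4:  (P0=2, P1=3, P2=2, P3=3) → (P0=2, P1=1, P2=2, P3=0)
step 2: fire t0:  (P0=2, P1=1, P2=2, P3=0) → (P0=1, P1=3, P2=2, P3=0)
step 3: fire t3:  (P0=1, P1=3, P2=2, P3=0) → (P0=2, P1=3, P2=3, P3=0)
step 4: fire t0:  (P0=2, P1=3, P2=3, P3=0) → (P0=1, P1=5, P2=3, P3=0)
step 5: fire t3:  (P0=1, P1=5, P2=3, P3=0) → (P0=2, P1=5, P2=4, P3=0)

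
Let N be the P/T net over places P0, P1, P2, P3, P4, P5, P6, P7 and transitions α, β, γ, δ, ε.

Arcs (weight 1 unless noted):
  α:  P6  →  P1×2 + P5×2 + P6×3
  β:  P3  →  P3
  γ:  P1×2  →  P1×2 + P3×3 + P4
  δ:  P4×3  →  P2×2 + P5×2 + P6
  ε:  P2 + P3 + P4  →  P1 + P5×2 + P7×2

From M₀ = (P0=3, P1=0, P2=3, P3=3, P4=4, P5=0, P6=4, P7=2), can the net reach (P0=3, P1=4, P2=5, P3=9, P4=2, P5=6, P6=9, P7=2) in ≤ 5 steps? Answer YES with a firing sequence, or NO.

depth 0: 1 marking
depth 1: 4 markings reached so far
depth 2: 10 markings reached so far
depth 3: 21 markings reached so far
depth 4: 39 markings reached so far
depth 5: 65 markings reached so far
target is not among the 65 markings reachable within 5 steps

NO — not reachable within 5 firings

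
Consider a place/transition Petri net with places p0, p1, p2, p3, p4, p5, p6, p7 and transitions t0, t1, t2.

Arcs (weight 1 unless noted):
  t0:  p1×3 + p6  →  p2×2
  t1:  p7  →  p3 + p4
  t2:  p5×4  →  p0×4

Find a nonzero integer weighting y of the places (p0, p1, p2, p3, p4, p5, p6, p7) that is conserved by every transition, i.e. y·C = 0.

Incidence matrix C (rows=places, cols=transitions):
       t0   t1   t2
   p0   0    0    4
   p1  -3    0    0
   p2   2    0    0
   p3   0    1    0
   p4   0    1    0
   p5   0    0   -4
   p6  -1    0    0
   p7   0   -1    0

Candidate y = [0, 2, 3, 0, 0, 0, 0, 0]; check y·C column-wise:
  col t0: 2·-3 + 3·2 + 0·-1 = 0
  col t1: 2·0 + 3·0 + 0·1 + 0·1 + 0·-1 = 0
  col t2: 0·4 + 2·0 + 3·0 + 0·-4 = 0

y = (p0:0, p1:2, p2:3, p3:0, p4:0, p5:0, p6:0, p7:0)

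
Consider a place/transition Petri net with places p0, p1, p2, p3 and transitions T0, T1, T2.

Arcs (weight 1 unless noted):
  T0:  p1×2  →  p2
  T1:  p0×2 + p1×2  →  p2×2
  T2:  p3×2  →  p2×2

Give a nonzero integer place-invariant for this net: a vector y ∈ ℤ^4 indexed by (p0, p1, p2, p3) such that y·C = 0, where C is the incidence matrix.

y = (p0:1, p1:1, p2:2, p3:2)

Incidence matrix C (rows=places, cols=transitions):
       T0   T1   T2
   p0   0   -2    0
   p1  -2   -2    0
   p2   1    2    2
   p3   0    0   -2

Candidate y = [1, 1, 2, 2]; check y·C column-wise:
  col T0: 1·0 + 1·-2 + 2·1 + 2·0 = 0
  col T1: 1·-2 + 1·-2 + 2·2 + 2·0 = 0
  col T2: 1·0 + 1·0 + 2·2 + 2·-2 = 0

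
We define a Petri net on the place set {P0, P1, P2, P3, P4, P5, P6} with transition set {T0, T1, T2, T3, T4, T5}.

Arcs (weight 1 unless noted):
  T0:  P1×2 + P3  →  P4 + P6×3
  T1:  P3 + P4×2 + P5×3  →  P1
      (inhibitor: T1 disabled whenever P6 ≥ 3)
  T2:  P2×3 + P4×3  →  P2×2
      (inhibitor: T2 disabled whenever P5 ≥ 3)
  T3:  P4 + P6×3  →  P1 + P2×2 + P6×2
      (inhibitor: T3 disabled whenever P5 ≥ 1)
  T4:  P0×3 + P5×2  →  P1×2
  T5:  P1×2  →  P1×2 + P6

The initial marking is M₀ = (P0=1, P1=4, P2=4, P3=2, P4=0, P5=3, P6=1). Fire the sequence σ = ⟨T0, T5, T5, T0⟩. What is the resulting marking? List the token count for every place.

(P0=1, P1=0, P2=4, P3=0, P4=2, P5=3, P6=9)

step 1: fire T0:  (P0=1, P1=4, P2=4, P3=2, P4=0, P5=3, P6=1) → (P0=1, P1=2, P2=4, P3=1, P4=1, P5=3, P6=4)
step 2: fire T5:  (P0=1, P1=2, P2=4, P3=1, P4=1, P5=3, P6=4) → (P0=1, P1=2, P2=4, P3=1, P4=1, P5=3, P6=5)
step 3: fire T5:  (P0=1, P1=2, P2=4, P3=1, P4=1, P5=3, P6=5) → (P0=1, P1=2, P2=4, P3=1, P4=1, P5=3, P6=6)
step 4: fire T0:  (P0=1, P1=2, P2=4, P3=1, P4=1, P5=3, P6=6) → (P0=1, P1=0, P2=4, P3=0, P4=2, P5=3, P6=9)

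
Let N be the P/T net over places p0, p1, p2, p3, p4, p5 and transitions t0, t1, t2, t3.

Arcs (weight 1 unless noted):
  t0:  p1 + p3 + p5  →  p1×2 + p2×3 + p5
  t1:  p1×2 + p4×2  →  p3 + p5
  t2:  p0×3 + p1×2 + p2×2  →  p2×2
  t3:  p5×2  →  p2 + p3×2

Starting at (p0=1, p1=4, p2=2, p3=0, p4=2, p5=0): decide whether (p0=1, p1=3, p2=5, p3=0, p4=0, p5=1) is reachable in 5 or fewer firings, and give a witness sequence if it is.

YES — reachable via ⟨t1, t0⟩ (2 firings)

step 1: fire t1:  (p0=1, p1=4, p2=2, p3=0, p4=2, p5=0) → (p0=1, p1=2, p2=2, p3=1, p4=0, p5=1)
step 2: fire t0:  (p0=1, p1=2, p2=2, p3=1, p4=0, p5=1) → (p0=1, p1=3, p2=5, p3=0, p4=0, p5=1)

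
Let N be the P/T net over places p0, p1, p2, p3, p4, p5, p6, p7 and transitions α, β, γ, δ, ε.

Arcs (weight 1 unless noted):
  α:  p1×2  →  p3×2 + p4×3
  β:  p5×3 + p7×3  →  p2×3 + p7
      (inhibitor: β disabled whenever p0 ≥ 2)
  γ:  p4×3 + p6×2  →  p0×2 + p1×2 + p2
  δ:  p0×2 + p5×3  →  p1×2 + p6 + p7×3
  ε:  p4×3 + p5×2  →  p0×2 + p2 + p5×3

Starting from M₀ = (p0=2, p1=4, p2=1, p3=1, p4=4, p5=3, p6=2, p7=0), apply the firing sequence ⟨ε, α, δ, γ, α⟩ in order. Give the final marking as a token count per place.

step 1: fire ε:  (p0=2, p1=4, p2=1, p3=1, p4=4, p5=3, p6=2, p7=0) → (p0=4, p1=4, p2=2, p3=1, p4=1, p5=4, p6=2, p7=0)
step 2: fire α:  (p0=4, p1=4, p2=2, p3=1, p4=1, p5=4, p6=2, p7=0) → (p0=4, p1=2, p2=2, p3=3, p4=4, p5=4, p6=2, p7=0)
step 3: fire δ:  (p0=4, p1=2, p2=2, p3=3, p4=4, p5=4, p6=2, p7=0) → (p0=2, p1=4, p2=2, p3=3, p4=4, p5=1, p6=3, p7=3)
step 4: fire γ:  (p0=2, p1=4, p2=2, p3=3, p4=4, p5=1, p6=3, p7=3) → (p0=4, p1=6, p2=3, p3=3, p4=1, p5=1, p6=1, p7=3)
step 5: fire α:  (p0=4, p1=6, p2=3, p3=3, p4=1, p5=1, p6=1, p7=3) → (p0=4, p1=4, p2=3, p3=5, p4=4, p5=1, p6=1, p7=3)

(p0=4, p1=4, p2=3, p3=5, p4=4, p5=1, p6=1, p7=3)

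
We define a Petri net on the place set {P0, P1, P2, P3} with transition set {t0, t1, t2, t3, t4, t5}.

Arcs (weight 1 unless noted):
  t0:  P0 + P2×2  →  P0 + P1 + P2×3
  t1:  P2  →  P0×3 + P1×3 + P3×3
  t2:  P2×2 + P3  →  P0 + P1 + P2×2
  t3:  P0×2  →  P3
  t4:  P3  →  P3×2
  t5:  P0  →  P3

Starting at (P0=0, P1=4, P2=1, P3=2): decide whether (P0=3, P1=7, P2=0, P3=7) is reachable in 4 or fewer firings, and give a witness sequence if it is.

step 1: fire t1:  (P0=0, P1=4, P2=1, P3=2) → (P0=3, P1=7, P2=0, P3=5)
step 2: fire t4:  (P0=3, P1=7, P2=0, P3=5) → (P0=3, P1=7, P2=0, P3=6)
step 3: fire t4:  (P0=3, P1=7, P2=0, P3=6) → (P0=3, P1=7, P2=0, P3=7)

YES — reachable via ⟨t1, t4, t4⟩ (3 firings)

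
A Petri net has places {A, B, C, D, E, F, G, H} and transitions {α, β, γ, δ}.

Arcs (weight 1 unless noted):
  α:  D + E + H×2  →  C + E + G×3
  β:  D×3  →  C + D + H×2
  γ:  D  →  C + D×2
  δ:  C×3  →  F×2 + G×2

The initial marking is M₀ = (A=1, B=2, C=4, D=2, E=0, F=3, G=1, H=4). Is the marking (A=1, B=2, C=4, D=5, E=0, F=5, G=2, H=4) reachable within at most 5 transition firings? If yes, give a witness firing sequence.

NO — not reachable within 5 firings

depth 0: 1 marking
depth 1: 3 markings reached so far
depth 2: 6 markings reached so far
depth 3: 10 markings reached so far
depth 4: 16 markings reached so far
depth 5: 23 markings reached so far
target is not among the 23 markings reachable within 5 steps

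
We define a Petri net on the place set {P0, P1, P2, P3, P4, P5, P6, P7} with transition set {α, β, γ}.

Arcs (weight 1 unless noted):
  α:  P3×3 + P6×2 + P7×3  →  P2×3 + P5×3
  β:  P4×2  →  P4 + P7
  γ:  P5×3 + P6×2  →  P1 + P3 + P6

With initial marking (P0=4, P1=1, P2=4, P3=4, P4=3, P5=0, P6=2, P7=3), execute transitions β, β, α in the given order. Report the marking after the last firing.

step 1: fire β:  (P0=4, P1=1, P2=4, P3=4, P4=3, P5=0, P6=2, P7=3) → (P0=4, P1=1, P2=4, P3=4, P4=2, P5=0, P6=2, P7=4)
step 2: fire β:  (P0=4, P1=1, P2=4, P3=4, P4=2, P5=0, P6=2, P7=4) → (P0=4, P1=1, P2=4, P3=4, P4=1, P5=0, P6=2, P7=5)
step 3: fire α:  (P0=4, P1=1, P2=4, P3=4, P4=1, P5=0, P6=2, P7=5) → (P0=4, P1=1, P2=7, P3=1, P4=1, P5=3, P6=0, P7=2)

(P0=4, P1=1, P2=7, P3=1, P4=1, P5=3, P6=0, P7=2)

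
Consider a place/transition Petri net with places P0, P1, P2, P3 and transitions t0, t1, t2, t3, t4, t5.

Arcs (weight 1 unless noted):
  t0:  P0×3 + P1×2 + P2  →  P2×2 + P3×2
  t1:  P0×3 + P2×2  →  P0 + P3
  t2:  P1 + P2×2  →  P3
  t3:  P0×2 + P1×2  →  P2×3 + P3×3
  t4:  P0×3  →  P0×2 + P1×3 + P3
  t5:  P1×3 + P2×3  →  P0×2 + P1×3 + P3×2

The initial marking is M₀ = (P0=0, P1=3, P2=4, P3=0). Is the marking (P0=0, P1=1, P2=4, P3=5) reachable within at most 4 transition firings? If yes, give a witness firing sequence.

YES — reachable via ⟨t5, t3⟩ (2 firings)

step 1: fire t5:  (P0=0, P1=3, P2=4, P3=0) → (P0=2, P1=3, P2=1, P3=2)
step 2: fire t3:  (P0=2, P1=3, P2=1, P3=2) → (P0=0, P1=1, P2=4, P3=5)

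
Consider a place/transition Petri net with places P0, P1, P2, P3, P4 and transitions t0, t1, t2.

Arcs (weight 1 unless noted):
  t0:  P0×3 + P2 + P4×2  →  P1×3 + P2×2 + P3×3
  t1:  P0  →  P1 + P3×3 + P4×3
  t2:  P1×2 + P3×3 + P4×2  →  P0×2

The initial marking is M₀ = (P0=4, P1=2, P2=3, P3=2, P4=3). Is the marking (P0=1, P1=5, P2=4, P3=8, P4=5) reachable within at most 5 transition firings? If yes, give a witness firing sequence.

YES — reachable via ⟨t0, t1, t2, t1⟩ (4 firings)

step 1: fire t0:  (P0=4, P1=2, P2=3, P3=2, P4=3) → (P0=1, P1=5, P2=4, P3=5, P4=1)
step 2: fire t1:  (P0=1, P1=5, P2=4, P3=5, P4=1) → (P0=0, P1=6, P2=4, P3=8, P4=4)
step 3: fire t2:  (P0=0, P1=6, P2=4, P3=8, P4=4) → (P0=2, P1=4, P2=4, P3=5, P4=2)
step 4: fire t1:  (P0=2, P1=4, P2=4, P3=5, P4=2) → (P0=1, P1=5, P2=4, P3=8, P4=5)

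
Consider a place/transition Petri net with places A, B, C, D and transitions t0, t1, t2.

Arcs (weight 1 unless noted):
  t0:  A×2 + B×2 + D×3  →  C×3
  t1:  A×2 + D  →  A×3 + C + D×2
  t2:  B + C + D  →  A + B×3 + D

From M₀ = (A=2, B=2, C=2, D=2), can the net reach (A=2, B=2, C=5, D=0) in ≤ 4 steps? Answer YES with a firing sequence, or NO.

YES — reachable via ⟨t1, t2, t0⟩ (3 firings)

step 1: fire t1:  (A=2, B=2, C=2, D=2) → (A=3, B=2, C=3, D=3)
step 2: fire t2:  (A=3, B=2, C=3, D=3) → (A=4, B=4, C=2, D=3)
step 3: fire t0:  (A=4, B=4, C=2, D=3) → (A=2, B=2, C=5, D=0)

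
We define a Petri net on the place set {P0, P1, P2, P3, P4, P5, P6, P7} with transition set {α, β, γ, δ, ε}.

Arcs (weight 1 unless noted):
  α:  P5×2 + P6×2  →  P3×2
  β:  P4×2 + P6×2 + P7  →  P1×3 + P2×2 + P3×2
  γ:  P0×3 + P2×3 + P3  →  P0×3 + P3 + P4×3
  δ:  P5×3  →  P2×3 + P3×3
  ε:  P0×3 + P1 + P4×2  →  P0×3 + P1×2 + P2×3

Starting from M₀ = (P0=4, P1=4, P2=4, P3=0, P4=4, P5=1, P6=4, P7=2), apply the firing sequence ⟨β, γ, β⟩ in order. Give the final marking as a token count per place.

step 1: fire β:  (P0=4, P1=4, P2=4, P3=0, P4=4, P5=1, P6=4, P7=2) → (P0=4, P1=7, P2=6, P3=2, P4=2, P5=1, P6=2, P7=1)
step 2: fire γ:  (P0=4, P1=7, P2=6, P3=2, P4=2, P5=1, P6=2, P7=1) → (P0=4, P1=7, P2=3, P3=2, P4=5, P5=1, P6=2, P7=1)
step 3: fire β:  (P0=4, P1=7, P2=3, P3=2, P4=5, P5=1, P6=2, P7=1) → (P0=4, P1=10, P2=5, P3=4, P4=3, P5=1, P6=0, P7=0)

(P0=4, P1=10, P2=5, P3=4, P4=3, P5=1, P6=0, P7=0)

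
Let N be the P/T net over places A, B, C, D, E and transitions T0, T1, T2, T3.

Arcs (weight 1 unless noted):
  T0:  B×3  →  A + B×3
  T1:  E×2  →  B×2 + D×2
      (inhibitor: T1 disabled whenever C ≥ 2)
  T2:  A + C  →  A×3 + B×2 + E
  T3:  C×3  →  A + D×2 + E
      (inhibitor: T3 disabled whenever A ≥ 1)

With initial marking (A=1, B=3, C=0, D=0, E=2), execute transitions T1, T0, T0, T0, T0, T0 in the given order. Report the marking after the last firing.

(A=6, B=5, C=0, D=2, E=0)

step 1: fire T1:  (A=1, B=3, C=0, D=0, E=2) → (A=1, B=5, C=0, D=2, E=0)
step 2: fire T0:  (A=1, B=5, C=0, D=2, E=0) → (A=2, B=5, C=0, D=2, E=0)
step 3: fire T0:  (A=2, B=5, C=0, D=2, E=0) → (A=3, B=5, C=0, D=2, E=0)
step 4: fire T0:  (A=3, B=5, C=0, D=2, E=0) → (A=4, B=5, C=0, D=2, E=0)
step 5: fire T0:  (A=4, B=5, C=0, D=2, E=0) → (A=5, B=5, C=0, D=2, E=0)
step 6: fire T0:  (A=5, B=5, C=0, D=2, E=0) → (A=6, B=5, C=0, D=2, E=0)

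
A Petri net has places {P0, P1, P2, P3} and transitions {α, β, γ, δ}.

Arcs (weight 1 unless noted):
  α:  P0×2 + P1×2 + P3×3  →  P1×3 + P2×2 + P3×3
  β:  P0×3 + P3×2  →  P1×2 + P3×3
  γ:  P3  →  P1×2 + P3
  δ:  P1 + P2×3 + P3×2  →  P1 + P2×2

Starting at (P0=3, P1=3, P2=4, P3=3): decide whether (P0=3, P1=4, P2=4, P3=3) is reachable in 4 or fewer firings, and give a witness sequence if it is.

depth 0: 1 marking
depth 1: 5 markings reached so far
depth 2: 11 markings reached so far
depth 3: 18 markings reached so far
depth 4: 25 markings reached so far
target is not among the 25 markings reachable within 4 steps

NO — not reachable within 4 firings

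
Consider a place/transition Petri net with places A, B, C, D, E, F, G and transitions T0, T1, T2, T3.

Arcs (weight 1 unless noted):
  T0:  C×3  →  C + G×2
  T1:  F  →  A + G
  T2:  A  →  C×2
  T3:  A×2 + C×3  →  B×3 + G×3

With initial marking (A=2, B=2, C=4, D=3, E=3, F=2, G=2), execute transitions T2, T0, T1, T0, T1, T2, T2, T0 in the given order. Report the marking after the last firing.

(A=1, B=2, C=4, D=3, E=3, F=0, G=10)

step 1: fire T2:  (A=2, B=2, C=4, D=3, E=3, F=2, G=2) → (A=1, B=2, C=6, D=3, E=3, F=2, G=2)
step 2: fire T0:  (A=1, B=2, C=6, D=3, E=3, F=2, G=2) → (A=1, B=2, C=4, D=3, E=3, F=2, G=4)
step 3: fire T1:  (A=1, B=2, C=4, D=3, E=3, F=2, G=4) → (A=2, B=2, C=4, D=3, E=3, F=1, G=5)
step 4: fire T0:  (A=2, B=2, C=4, D=3, E=3, F=1, G=5) → (A=2, B=2, C=2, D=3, E=3, F=1, G=7)
step 5: fire T1:  (A=2, B=2, C=2, D=3, E=3, F=1, G=7) → (A=3, B=2, C=2, D=3, E=3, F=0, G=8)
step 6: fire T2:  (A=3, B=2, C=2, D=3, E=3, F=0, G=8) → (A=2, B=2, C=4, D=3, E=3, F=0, G=8)
step 7: fire T2:  (A=2, B=2, C=4, D=3, E=3, F=0, G=8) → (A=1, B=2, C=6, D=3, E=3, F=0, G=8)
step 8: fire T0:  (A=1, B=2, C=6, D=3, E=3, F=0, G=8) → (A=1, B=2, C=4, D=3, E=3, F=0, G=10)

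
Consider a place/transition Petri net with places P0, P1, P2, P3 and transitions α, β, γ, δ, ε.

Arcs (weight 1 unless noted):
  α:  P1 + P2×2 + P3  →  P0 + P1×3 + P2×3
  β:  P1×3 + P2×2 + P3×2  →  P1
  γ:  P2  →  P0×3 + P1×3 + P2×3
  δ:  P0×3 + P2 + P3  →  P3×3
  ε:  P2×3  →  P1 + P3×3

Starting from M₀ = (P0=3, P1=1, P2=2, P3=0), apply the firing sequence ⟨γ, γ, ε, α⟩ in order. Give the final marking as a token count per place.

(P0=10, P1=10, P2=4, P3=2)

step 1: fire γ:  (P0=3, P1=1, P2=2, P3=0) → (P0=6, P1=4, P2=4, P3=0)
step 2: fire γ:  (P0=6, P1=4, P2=4, P3=0) → (P0=9, P1=7, P2=6, P3=0)
step 3: fire ε:  (P0=9, P1=7, P2=6, P3=0) → (P0=9, P1=8, P2=3, P3=3)
step 4: fire α:  (P0=9, P1=8, P2=3, P3=3) → (P0=10, P1=10, P2=4, P3=2)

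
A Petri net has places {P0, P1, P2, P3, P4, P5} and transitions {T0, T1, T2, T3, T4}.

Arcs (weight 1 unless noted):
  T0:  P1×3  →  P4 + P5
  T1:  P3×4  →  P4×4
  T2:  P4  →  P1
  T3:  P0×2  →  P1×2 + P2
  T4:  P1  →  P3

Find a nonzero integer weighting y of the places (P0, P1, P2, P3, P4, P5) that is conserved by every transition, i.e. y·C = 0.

y = (P0:1, P1:0, P2:2, P3:0, P4:0, P5:0)

Incidence matrix C (rows=places, cols=transitions):
       T0   T1   T2   T3   T4
   P0   0    0    0   -2    0
   P1  -3    0    1    2   -1
   P2   0    0    0    1    0
   P3   0   -4    0    0    1
   P4   1    4   -1    0    0
   P5   1    0    0    0    0

Candidate y = [1, 0, 2, 0, 0, 0]; check y·C column-wise:
  col T0: 1·0 + 0·-3 + 2·0 + 0·1 + 0·1 = 0
  col T1: 1·0 + 2·0 + 0·-4 + 0·4 = 0
  col T2: 1·0 + 0·1 + 2·0 + 0·-1 = 0
  col T3: 1·-2 + 0·2 + 2·1 = 0
  col T4: 1·0 + 0·-1 + 2·0 + 0·1 = 0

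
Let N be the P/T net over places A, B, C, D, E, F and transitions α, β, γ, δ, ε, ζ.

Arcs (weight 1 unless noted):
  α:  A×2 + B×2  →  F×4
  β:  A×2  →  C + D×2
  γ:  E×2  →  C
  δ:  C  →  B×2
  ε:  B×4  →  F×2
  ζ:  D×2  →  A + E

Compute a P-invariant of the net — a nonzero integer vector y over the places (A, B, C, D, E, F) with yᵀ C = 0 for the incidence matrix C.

y = (A:3, B:1, C:2, D:2, E:1, F:2)

Incidence matrix C (rows=places, cols=transitions):
        α    β    γ    δ    ε    ζ
    A  -2   -2    0    0    0    1
    B  -2    0    0    2   -4    0
    C   0    1    1   -1    0    0
    D   0    2    0    0    0   -2
    E   0    0   -2    0    0    1
    F   4    0    0    0    2    0

Candidate y = [3, 1, 2, 2, 1, 2]; check y·C column-wise:
  col α: 3·-2 + 1·-2 + 2·0 + 2·0 + 1·0 + 2·4 = 0
  col β: 3·-2 + 1·0 + 2·1 + 2·2 + 1·0 + 2·0 = 0
  col γ: 3·0 + 1·0 + 2·1 + 2·0 + 1·-2 + 2·0 = 0
  col δ: 3·0 + 1·2 + 2·-1 + 2·0 + 1·0 + 2·0 = 0
  col ε: 3·0 + 1·-4 + 2·0 + 2·0 + 1·0 + 2·2 = 0
  col ζ: 3·1 + 1·0 + 2·0 + 2·-2 + 1·1 + 2·0 = 0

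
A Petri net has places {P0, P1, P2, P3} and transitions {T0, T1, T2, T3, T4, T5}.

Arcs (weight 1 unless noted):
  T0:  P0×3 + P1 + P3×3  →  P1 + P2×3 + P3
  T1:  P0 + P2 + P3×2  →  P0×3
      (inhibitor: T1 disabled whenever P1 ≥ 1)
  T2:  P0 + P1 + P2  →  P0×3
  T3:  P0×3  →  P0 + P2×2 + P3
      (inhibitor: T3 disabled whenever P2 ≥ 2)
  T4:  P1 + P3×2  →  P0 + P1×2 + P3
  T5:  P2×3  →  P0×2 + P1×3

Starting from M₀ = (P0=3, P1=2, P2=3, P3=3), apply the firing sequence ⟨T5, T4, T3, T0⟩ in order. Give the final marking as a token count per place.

(P0=1, P1=6, P2=5, P3=1)

step 1: fire T5:  (P0=3, P1=2, P2=3, P3=3) → (P0=5, P1=5, P2=0, P3=3)
step 2: fire T4:  (P0=5, P1=5, P2=0, P3=3) → (P0=6, P1=6, P2=0, P3=2)
step 3: fire T3:  (P0=6, P1=6, P2=0, P3=2) → (P0=4, P1=6, P2=2, P3=3)
step 4: fire T0:  (P0=4, P1=6, P2=2, P3=3) → (P0=1, P1=6, P2=5, P3=1)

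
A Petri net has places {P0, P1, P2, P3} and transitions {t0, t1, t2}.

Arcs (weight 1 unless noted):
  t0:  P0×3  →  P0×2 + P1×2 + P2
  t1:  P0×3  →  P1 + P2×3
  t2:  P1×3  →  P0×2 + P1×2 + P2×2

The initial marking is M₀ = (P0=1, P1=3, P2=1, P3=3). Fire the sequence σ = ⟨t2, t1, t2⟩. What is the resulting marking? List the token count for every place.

step 1: fire t2:  (P0=1, P1=3, P2=1, P3=3) → (P0=3, P1=2, P2=3, P3=3)
step 2: fire t1:  (P0=3, P1=2, P2=3, P3=3) → (P0=0, P1=3, P2=6, P3=3)
step 3: fire t2:  (P0=0, P1=3, P2=6, P3=3) → (P0=2, P1=2, P2=8, P3=3)

(P0=2, P1=2, P2=8, P3=3)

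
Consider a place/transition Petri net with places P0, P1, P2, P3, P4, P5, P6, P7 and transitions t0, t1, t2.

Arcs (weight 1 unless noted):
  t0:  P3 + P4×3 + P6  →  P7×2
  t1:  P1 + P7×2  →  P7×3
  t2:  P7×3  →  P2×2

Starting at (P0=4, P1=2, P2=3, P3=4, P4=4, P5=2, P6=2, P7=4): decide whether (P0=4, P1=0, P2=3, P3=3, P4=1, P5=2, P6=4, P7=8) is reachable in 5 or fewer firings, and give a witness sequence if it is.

NO — not reachable within 5 firings

depth 0: 1 marking
depth 1: 4 markings reached so far
depth 2: 8 markings reached so far
depth 3: 12 markings reached so far
depth 4: 15 markings reached so far
depth 5: 16 markings reached so far
target is not among the 16 markings reachable within 5 steps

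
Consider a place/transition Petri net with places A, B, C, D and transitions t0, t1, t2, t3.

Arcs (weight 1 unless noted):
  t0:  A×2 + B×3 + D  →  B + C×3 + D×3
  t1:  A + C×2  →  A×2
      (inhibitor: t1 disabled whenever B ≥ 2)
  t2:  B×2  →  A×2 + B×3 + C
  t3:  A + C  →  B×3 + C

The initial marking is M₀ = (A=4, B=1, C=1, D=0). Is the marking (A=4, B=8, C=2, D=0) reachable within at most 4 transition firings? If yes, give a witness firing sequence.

YES — reachable via ⟨t3, t2, t3⟩ (3 firings)

step 1: fire t3:  (A=4, B=1, C=1, D=0) → (A=3, B=4, C=1, D=0)
step 2: fire t2:  (A=3, B=4, C=1, D=0) → (A=5, B=5, C=2, D=0)
step 3: fire t3:  (A=5, B=5, C=2, D=0) → (A=4, B=8, C=2, D=0)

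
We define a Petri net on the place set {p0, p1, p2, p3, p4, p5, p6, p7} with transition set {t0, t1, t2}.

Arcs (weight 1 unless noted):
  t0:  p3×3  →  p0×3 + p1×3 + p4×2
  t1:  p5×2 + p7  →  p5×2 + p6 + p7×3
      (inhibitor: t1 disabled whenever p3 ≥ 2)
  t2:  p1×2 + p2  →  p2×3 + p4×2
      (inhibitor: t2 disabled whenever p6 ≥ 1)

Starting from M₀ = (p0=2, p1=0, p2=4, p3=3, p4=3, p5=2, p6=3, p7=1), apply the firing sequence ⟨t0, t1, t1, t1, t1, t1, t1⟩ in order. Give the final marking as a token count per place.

(p0=5, p1=3, p2=4, p3=0, p4=5, p5=2, p6=9, p7=13)

step 1: fire t0:  (p0=2, p1=0, p2=4, p3=3, p4=3, p5=2, p6=3, p7=1) → (p0=5, p1=3, p2=4, p3=0, p4=5, p5=2, p6=3, p7=1)
step 2: fire t1:  (p0=5, p1=3, p2=4, p3=0, p4=5, p5=2, p6=3, p7=1) → (p0=5, p1=3, p2=4, p3=0, p4=5, p5=2, p6=4, p7=3)
step 3: fire t1:  (p0=5, p1=3, p2=4, p3=0, p4=5, p5=2, p6=4, p7=3) → (p0=5, p1=3, p2=4, p3=0, p4=5, p5=2, p6=5, p7=5)
step 4: fire t1:  (p0=5, p1=3, p2=4, p3=0, p4=5, p5=2, p6=5, p7=5) → (p0=5, p1=3, p2=4, p3=0, p4=5, p5=2, p6=6, p7=7)
step 5: fire t1:  (p0=5, p1=3, p2=4, p3=0, p4=5, p5=2, p6=6, p7=7) → (p0=5, p1=3, p2=4, p3=0, p4=5, p5=2, p6=7, p7=9)
step 6: fire t1:  (p0=5, p1=3, p2=4, p3=0, p4=5, p5=2, p6=7, p7=9) → (p0=5, p1=3, p2=4, p3=0, p4=5, p5=2, p6=8, p7=11)
step 7: fire t1:  (p0=5, p1=3, p2=4, p3=0, p4=5, p5=2, p6=8, p7=11) → (p0=5, p1=3, p2=4, p3=0, p4=5, p5=2, p6=9, p7=13)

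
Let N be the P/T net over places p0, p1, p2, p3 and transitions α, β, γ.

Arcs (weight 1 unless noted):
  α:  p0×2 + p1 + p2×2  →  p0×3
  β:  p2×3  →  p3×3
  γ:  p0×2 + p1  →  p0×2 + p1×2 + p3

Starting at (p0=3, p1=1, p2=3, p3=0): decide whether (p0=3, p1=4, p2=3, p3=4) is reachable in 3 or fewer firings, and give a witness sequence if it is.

depth 0: 1 marking
depth 1: 4 markings reached so far
depth 2: 7 markings reached so far
depth 3: 10 markings reached so far
target is not among the 10 markings reachable within 3 steps

NO — not reachable within 3 firings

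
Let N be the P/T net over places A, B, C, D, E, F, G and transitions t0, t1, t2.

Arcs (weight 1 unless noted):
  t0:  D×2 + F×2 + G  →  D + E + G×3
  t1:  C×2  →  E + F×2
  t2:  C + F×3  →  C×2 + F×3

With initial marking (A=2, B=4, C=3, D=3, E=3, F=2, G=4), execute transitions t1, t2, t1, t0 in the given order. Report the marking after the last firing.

(A=2, B=4, C=0, D=2, E=6, F=4, G=6)

step 1: fire t1:  (A=2, B=4, C=3, D=3, E=3, F=2, G=4) → (A=2, B=4, C=1, D=3, E=4, F=4, G=4)
step 2: fire t2:  (A=2, B=4, C=1, D=3, E=4, F=4, G=4) → (A=2, B=4, C=2, D=3, E=4, F=4, G=4)
step 3: fire t1:  (A=2, B=4, C=2, D=3, E=4, F=4, G=4) → (A=2, B=4, C=0, D=3, E=5, F=6, G=4)
step 4: fire t0:  (A=2, B=4, C=0, D=3, E=5, F=6, G=4) → (A=2, B=4, C=0, D=2, E=6, F=4, G=6)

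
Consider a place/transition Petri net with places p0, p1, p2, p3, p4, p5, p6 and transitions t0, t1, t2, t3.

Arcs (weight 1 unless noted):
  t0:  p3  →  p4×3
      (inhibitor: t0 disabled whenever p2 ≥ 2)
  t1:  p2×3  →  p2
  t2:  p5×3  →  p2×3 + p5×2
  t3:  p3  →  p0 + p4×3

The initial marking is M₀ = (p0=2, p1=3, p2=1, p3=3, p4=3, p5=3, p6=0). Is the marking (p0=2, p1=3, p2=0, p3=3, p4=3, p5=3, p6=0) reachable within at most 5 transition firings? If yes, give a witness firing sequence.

NO — not reachable within 5 firings

depth 0: 1 marking
depth 1: 4 markings reached so far
depth 2: 10 markings reached so far
depth 3: 19 markings reached so far
depth 4: 26 markings reached so far
depth 5: 30 markings reached so far
target is not among the 30 markings reachable within 5 steps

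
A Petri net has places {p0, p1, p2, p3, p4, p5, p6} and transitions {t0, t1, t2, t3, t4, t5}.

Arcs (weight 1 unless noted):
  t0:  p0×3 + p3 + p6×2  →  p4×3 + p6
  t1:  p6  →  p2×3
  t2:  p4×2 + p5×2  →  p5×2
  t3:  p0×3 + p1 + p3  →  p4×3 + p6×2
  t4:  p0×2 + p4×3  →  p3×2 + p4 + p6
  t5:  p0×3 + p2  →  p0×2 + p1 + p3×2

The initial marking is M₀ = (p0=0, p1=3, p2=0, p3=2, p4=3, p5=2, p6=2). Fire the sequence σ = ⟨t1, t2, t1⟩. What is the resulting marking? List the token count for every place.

step 1: fire t1:  (p0=0, p1=3, p2=0, p3=2, p4=3, p5=2, p6=2) → (p0=0, p1=3, p2=3, p3=2, p4=3, p5=2, p6=1)
step 2: fire t2:  (p0=0, p1=3, p2=3, p3=2, p4=3, p5=2, p6=1) → (p0=0, p1=3, p2=3, p3=2, p4=1, p5=2, p6=1)
step 3: fire t1:  (p0=0, p1=3, p2=3, p3=2, p4=1, p5=2, p6=1) → (p0=0, p1=3, p2=6, p3=2, p4=1, p5=2, p6=0)

(p0=0, p1=3, p2=6, p3=2, p4=1, p5=2, p6=0)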